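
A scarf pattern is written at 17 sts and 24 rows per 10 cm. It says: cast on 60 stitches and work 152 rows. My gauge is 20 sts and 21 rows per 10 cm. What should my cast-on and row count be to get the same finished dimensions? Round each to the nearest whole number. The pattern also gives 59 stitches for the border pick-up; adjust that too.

Stitches: 60 × 20/17 = 70.59 → 71.
Rows: 152 × 21/24 = 133.00 → 133.
border pick-up: 59 × 20/17 = 69.41 → 69.

Cast on 71 stitches; work 133 rows; border pick-up 69 stitches.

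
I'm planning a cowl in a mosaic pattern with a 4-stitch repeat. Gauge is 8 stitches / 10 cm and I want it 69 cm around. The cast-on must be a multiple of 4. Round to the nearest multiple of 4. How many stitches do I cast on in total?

8 / 10 = 0.8 sts per cm.
69 × 0.8 = 55.20 sts.
Nearest multiple of 4: 56.

CO 56 sts.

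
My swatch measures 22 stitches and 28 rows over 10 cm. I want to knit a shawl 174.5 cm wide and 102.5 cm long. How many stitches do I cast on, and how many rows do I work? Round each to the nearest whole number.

Stitch gauge = 22/10 = 2.2 sts/cm; 174.5 × 2.2 = 383.90 → 384 sts.
Row gauge = 28/10 = 2.8 rows/cm; 102.5 × 2.8 = 287.00 → 287 rows.

Cast on 384 stitches and work 287 rows.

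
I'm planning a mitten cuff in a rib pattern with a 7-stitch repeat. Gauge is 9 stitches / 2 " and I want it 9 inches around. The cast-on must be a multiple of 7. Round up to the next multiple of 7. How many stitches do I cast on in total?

42 stitches.

9 / 2 = 4.5 sts per inch.
9 × 4.5 = 40.50 sts.
Next multiple of 7: 42.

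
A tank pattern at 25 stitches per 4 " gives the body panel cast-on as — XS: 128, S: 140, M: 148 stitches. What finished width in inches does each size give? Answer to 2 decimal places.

XS 20.48 inches; S 22.40 inches; M 23.68 inches.

25/4 = 6.25 sts per in.
XS: 128 / 6.25 = 20.480 → 20.48 in.
S: 140 / 6.25 = 22.400 → 22.40 in.
M: 148 / 6.25 = 23.680 → 23.68 in.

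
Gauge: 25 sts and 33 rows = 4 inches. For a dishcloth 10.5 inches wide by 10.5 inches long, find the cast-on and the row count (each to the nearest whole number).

Stitch gauge = 25/4 = 6.25 sts/in; 10.5 × 6.25 = 65.62 → 66 sts.
Row gauge = 33/4 = 8.25 rows/in; 10.5 × 8.25 = 86.62 → 87 rows.

Cast on 66 stitches and work 87 rows.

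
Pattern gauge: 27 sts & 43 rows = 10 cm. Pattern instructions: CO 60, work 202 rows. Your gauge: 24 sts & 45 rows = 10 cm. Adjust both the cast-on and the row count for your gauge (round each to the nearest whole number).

Cast on 53 stitches; work 211 rows.

Stitches: 60 × 24/27 = 53.33 → 53.
Rows: 202 × 45/43 = 211.40 → 211.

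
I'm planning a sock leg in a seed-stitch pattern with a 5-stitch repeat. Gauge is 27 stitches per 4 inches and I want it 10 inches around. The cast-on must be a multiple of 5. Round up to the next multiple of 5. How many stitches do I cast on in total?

27 / 4 = 6.75 sts per inch.
10 × 6.75 = 67.50 sts.
Next multiple of 5: 70.

70 stitches.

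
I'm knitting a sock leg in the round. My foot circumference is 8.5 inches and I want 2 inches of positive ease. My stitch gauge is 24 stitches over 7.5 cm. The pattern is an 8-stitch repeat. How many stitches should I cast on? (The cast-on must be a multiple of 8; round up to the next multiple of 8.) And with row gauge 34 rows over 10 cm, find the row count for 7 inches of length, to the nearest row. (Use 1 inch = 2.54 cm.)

Finished = 8.5 + 2 = 10.5 inches.
10.5 inches × 2.54 = 26.67 cm.
24/7.5 = 3.2 sts per cm; 26.67 × 3.2 = 85.34 sts.
Next multiple of 8 → 88.
7 inches = 17.78 cm; × 3.4 = 60.45 → 60 rows.

Cast on 88 stitches; work 60 rows.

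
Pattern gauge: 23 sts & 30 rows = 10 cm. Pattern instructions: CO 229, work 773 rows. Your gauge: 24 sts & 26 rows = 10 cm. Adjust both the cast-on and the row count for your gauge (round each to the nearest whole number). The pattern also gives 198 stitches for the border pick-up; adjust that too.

Cast on 239 stitches; work 670 rows; border pick-up 207 stitches.

Stitches: 229 × 24/23 = 238.96 → 239.
Rows: 773 × 26/30 = 669.93 → 670.
border pick-up: 198 × 24/23 = 206.61 → 207.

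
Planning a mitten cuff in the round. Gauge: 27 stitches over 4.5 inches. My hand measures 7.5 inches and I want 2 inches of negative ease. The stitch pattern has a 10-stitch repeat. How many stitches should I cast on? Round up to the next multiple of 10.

Finished = 7.5 − 2 = 5.5 inches.
27 / 4.5 = 6 sts/in.
5.5 × 6 = 33.00 sts.
Next multiple of 10: 40.

Cast on 40 stitches.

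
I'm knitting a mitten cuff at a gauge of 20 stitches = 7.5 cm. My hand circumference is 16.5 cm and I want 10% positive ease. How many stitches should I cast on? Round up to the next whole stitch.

Finished = 16.5 × 1.10 = 18.15 cm.
20 / 7.5 = 2.667 sts per cm.
18.15 × 2.667 = 48.40 sts.
→ 49 sts.

49 stitches.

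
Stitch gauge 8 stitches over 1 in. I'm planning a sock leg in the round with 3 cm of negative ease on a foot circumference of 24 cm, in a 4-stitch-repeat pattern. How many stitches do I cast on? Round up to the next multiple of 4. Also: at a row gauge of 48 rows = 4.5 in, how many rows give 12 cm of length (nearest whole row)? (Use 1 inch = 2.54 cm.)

Cast on 68 stitches; work 50 rows.

Finished = 24 − 3 = 21 cm.
21 cm × 1/2.54 = 8.27 inches.
8/1 = 8 sts per in; 8.27 × 8 = 66.14 sts.
Next multiple of 4 → 68.
12 cm = 4.72 inches; × 10.667 = 50.39 → 50 rows.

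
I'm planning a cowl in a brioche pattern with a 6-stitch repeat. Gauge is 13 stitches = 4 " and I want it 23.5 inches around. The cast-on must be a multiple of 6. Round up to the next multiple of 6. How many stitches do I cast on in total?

13 / 4 = 3.25 sts per inch.
23.5 × 3.25 = 76.38 sts.
Next multiple of 6: 78.

Cast on 78 stitches.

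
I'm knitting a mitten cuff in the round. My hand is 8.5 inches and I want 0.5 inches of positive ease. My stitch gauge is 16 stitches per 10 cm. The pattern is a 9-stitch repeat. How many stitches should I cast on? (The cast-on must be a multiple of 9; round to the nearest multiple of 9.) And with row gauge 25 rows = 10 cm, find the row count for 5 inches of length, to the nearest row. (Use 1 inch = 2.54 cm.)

Cast on 36 stitches; work 32 rows.

Finished = 8.5 + 0.5 = 9 inches.
9 inches × 2.54 = 22.86 cm.
16/10 = 1.6 sts per cm; 22.86 × 1.6 = 36.58 sts.
Nearest multiple of 9 → 36.
5 inches = 12.70 cm; × 2.5 = 31.75 → 32 rows.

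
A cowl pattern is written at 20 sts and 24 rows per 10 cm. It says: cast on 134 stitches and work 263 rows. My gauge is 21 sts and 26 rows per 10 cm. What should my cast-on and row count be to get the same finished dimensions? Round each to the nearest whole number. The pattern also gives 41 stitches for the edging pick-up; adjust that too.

Cast on 141 stitches; work 285 rows; edging pick-up 43 stitches.

Stitches: 134 × 21/20 = 140.70 → 141.
Rows: 263 × 26/24 = 284.92 → 285.
edging pick-up: 41 × 21/20 = 43.05 → 43.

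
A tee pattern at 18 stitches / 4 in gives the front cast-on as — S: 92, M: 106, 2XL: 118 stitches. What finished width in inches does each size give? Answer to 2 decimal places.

18/4 = 4.5 sts per in.
S: 92 / 4.5 = 20.444 → 20.44 in.
M: 106 / 4.5 = 23.556 → 23.56 in.
2XL: 118 / 4.5 = 26.222 → 26.22 in.

S 20.44 inches; M 23.56 inches; 2XL 26.22 inches.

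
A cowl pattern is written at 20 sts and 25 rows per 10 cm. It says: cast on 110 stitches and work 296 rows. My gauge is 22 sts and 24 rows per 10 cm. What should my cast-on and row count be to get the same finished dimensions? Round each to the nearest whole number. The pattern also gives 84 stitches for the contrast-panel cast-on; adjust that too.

Stitches: 110 × 22/20 = 121.00 → 121.
Rows: 296 × 24/25 = 284.16 → 284.
contrast-panel cast-on: 84 × 22/20 = 92.40 → 92.

Cast on 121 stitches; work 284 rows; contrast-panel cast-on 92 stitches.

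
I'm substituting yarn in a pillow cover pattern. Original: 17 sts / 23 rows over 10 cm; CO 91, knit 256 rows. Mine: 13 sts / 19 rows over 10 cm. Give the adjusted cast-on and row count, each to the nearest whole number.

Cast on 70 stitches; work 211 rows.

Stitches: 91 × 13/17 = 69.59 → 70.
Rows: 256 × 19/23 = 211.48 → 211.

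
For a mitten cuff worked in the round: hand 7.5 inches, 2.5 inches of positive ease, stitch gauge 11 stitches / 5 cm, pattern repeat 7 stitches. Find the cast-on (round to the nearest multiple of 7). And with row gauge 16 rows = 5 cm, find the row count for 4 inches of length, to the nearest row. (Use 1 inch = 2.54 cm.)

Cast on 56 stitches; work 33 rows.

Finished = 7.5 + 2.5 = 10 inches.
10 inches × 2.54 = 25.40 cm.
11/5 = 2.2 sts per cm; 25.40 × 2.2 = 55.88 sts.
Nearest multiple of 7 → 56.
4 inches = 10.16 cm; × 3.2 = 32.51 → 33 rows.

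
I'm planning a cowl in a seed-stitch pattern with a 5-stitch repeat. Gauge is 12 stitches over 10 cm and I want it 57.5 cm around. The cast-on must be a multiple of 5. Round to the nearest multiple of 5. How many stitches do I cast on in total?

Cast on 70 stitches.

12 / 10 = 1.2 sts per cm.
57.5 × 1.2 = 69.00 sts.
Nearest multiple of 5: 70.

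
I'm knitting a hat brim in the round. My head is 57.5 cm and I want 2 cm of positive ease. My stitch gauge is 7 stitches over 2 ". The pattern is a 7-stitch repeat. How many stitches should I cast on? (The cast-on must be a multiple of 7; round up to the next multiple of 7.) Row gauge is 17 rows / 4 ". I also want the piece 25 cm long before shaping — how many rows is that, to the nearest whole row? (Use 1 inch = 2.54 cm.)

Finished = 57.5 + 2 = 59.5 cm.
59.5 cm × 1/2.54 = 23.43 inches.
7/2 = 3.5 sts per in; 23.43 × 3.5 = 81.99 sts.
Next multiple of 7 → 84.
25 cm = 9.84 inches; × 4.25 = 41.83 → 42 rows.

Cast on 84 stitches; work 42 rows.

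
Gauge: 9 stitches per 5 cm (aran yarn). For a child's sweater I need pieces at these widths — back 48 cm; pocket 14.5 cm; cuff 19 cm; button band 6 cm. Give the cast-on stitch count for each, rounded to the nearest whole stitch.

Rate = 9/5 = 1.8 sts per cm.
back: 48 × 1.8 = 86.40 → 86.
pocket: 14.5 × 1.8 = 26.10 → 26.
cuff: 19 × 1.8 = 34.20 → 34.
button band: 6 × 1.8 = 10.80 → 11.

back 86; pocket 26; cuff 34; button band 11.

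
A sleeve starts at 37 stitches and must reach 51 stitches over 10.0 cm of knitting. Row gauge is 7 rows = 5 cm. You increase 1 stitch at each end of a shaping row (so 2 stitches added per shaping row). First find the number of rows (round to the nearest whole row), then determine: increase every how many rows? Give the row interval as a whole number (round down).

Increase every 2nd row.

Rows = 10.0 × 1.4 = 14.0 → 14 rows.
Stitches to add: 14 → 7 shaping rows (at 2 st each).
14 / 7 = 2.00 → every 2 rows.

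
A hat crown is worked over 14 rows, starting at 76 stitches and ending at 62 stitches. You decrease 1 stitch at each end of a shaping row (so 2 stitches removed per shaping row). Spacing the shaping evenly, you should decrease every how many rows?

Stitches to remove: |62 − 76| = 14.
Shaping rows needed: 14 / 2 = 7.
14 rows / 7 = every 2 rows.

Decrease every 2nd row.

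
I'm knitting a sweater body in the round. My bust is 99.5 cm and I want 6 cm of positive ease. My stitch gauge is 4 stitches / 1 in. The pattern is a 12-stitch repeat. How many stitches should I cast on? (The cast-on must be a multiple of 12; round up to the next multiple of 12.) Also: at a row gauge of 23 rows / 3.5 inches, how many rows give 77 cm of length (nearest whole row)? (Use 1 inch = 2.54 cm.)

Finished = 99.5 + 6 = 105.5 cm.
105.5 cm × 1/2.54 = 41.54 inches.
4/1 = 4 sts per in; 41.54 × 4 = 166.14 sts.
Next multiple of 12 → 168.
77 cm = 30.31 inches; × 6.571 = 199.21 → 199 rows.

Cast on 168 stitches; work 199 rows.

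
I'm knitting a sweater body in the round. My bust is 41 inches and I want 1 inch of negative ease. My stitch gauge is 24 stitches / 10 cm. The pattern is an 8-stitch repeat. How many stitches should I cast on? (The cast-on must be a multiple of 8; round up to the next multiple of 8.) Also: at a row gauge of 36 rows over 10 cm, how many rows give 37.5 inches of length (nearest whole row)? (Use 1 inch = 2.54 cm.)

Cast on 248 stitches; work 343 rows.

Finished = 41 − 1 = 40 inches.
40 inches × 2.54 = 101.60 cm.
24/10 = 2.4 sts per cm; 101.60 × 2.4 = 243.84 sts.
Next multiple of 8 → 248.
37.5 inches = 95.25 cm; × 3.6 = 342.90 → 343 rows.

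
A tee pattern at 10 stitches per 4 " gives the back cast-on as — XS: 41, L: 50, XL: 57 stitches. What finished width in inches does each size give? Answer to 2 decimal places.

10/4 = 2.5 sts per in.
XS: 41 / 2.5 = 16.400 → 16.40 in.
L: 50 / 2.5 = 20.000 → 20.00 in.
XL: 57 / 2.5 = 22.800 → 22.80 in.

XS 16.40 inches; L 20.00 inches; XL 22.80 inches.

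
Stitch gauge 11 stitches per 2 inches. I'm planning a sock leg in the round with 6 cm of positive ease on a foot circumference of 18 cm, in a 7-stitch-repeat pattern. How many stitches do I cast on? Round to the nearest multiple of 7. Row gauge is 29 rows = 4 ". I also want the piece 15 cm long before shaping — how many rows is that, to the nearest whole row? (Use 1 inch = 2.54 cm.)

Cast on 49 stitches; work 43 rows.

Finished = 18 + 6 = 24 cm.
24 cm × 1/2.54 = 9.45 inches.
11/2 = 5.5 sts per in; 9.45 × 5.5 = 51.97 sts.
Nearest multiple of 7 → 49.
15 cm = 5.91 inches; × 7.25 = 42.81 → 43 rows.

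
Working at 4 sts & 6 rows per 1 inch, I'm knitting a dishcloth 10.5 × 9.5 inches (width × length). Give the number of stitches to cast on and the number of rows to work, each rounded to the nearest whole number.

Cast on 42 stitches and work 57 rows.

Stitch gauge = 4/1 = 4 sts/in; 10.5 × 4 = 42.00 → 42 sts.
Row gauge = 6/1 = 6 rows/in; 9.5 × 6 = 57.00 → 57 rows.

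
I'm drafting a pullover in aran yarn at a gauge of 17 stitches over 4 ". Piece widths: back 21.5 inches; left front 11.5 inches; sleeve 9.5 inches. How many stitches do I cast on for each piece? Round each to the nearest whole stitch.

back 91; left front 49; sleeve 40.

Rate = 17/4 = 4.25 sts per in.
back: 21.5 × 4.25 = 91.38 → 91.
left front: 11.5 × 4.25 = 48.88 → 49.
sleeve: 9.5 × 4.25 = 40.38 → 40.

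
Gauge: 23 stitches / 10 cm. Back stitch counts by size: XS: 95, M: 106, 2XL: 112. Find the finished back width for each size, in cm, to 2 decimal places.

23/10 = 2.3 sts per cm.
XS: 95 / 2.3 = 41.304 → 41.30 cm.
M: 106 / 2.3 = 46.087 → 46.09 cm.
2XL: 112 / 2.3 = 48.696 → 48.70 cm.

XS 41.30 cm; M 46.09 cm; 2XL 48.70 cm.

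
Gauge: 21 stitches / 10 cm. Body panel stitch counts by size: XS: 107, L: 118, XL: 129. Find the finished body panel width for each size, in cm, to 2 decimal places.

XS 50.95 cm; L 56.19 cm; XL 61.43 cm.

21/10 = 2.1 sts per cm.
XS: 107 / 2.1 = 50.952 → 50.95 cm.
L: 118 / 2.1 = 56.190 → 56.19 cm.
XL: 129 / 2.1 = 61.429 → 61.43 cm.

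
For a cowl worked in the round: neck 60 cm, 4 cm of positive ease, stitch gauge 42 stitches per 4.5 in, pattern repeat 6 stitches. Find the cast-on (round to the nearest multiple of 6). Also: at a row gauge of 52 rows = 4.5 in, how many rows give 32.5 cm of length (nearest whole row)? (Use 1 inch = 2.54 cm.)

Finished = 60 + 4 = 64 cm.
64 cm × 1/2.54 = 25.20 inches.
42/4.5 = 9.333 sts per in; 25.20 × 9.333 = 235.17 sts.
Nearest multiple of 6 → 234.
32.5 cm = 12.80 inches; × 11.556 = 147.86 → 148 rows.

Cast on 234 stitches; work 148 rows.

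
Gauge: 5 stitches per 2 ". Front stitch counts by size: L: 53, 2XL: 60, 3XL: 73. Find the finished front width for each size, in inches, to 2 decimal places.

5/2 = 2.5 sts per in.
L: 53 / 2.5 = 21.200 → 21.20 in.
2XL: 60 / 2.5 = 24.000 → 24.00 in.
3XL: 73 / 2.5 = 29.200 → 29.20 in.

L 21.20 inches; 2XL 24.00 inches; 3XL 29.20 inches.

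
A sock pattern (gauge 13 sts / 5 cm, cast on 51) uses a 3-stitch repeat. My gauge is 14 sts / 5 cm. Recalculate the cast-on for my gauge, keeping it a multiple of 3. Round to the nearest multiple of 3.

CO 54 sts.

51 × 14 / 13 = 54.92.
Nearest multiple of 3: 54.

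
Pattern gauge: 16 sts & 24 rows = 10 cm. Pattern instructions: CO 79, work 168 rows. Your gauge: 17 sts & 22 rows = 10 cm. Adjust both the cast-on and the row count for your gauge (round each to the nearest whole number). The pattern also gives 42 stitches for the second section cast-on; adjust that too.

Stitches: 79 × 17/16 = 83.94 → 84.
Rows: 168 × 22/24 = 154.00 → 154.
second section cast-on: 42 × 17/16 = 44.62 → 45.

Cast on 84 stitches; work 154 rows; second section cast-on 45 stitches.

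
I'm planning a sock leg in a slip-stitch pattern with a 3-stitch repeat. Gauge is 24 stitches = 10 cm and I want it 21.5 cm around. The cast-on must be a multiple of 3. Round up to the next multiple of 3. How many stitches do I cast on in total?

Cast on 54 stitches.

24 / 10 = 2.4 sts per cm.
21.5 × 2.4 = 51.60 sts.
Next multiple of 3: 54.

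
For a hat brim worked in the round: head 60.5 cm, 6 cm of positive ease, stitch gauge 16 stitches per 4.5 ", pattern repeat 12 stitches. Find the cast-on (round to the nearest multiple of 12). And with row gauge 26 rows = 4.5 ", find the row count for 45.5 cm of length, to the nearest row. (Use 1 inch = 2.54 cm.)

Finished = 60.5 + 6 = 66.5 cm.
66.5 cm × 1/2.54 = 26.18 inches.
16/4.5 = 3.556 sts per in; 26.18 × 3.556 = 93.09 sts.
Nearest multiple of 12 → 96.
45.5 cm = 17.91 inches; × 5.778 = 103.50 → 103 rows.

Cast on 96 stitches; work 103 rows.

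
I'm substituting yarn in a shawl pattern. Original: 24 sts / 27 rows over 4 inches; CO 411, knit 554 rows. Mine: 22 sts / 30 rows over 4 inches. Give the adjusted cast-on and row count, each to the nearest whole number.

Cast on 377 stitches; work 616 rows.

Stitches: 411 × 22/24 = 376.75 → 377.
Rows: 554 × 30/27 = 615.56 → 616.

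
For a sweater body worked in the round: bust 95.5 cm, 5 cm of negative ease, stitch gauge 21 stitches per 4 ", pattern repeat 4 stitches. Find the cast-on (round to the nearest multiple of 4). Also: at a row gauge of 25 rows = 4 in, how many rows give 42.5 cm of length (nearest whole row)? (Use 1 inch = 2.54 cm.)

Cast on 188 stitches; work 105 rows.

Finished = 95.5 − 5 = 90.5 cm.
90.5 cm × 1/2.54 = 35.63 inches.
21/4 = 5.25 sts per in; 35.63 × 5.25 = 187.06 sts.
Nearest multiple of 4 → 188.
42.5 cm = 16.73 inches; × 6.25 = 104.58 → 105 rows.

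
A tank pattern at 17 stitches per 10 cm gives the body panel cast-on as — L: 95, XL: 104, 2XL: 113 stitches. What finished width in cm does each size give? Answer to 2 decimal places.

17/10 = 1.7 sts per cm.
L: 95 / 1.7 = 55.882 → 55.88 cm.
XL: 104 / 1.7 = 61.176 → 61.18 cm.
2XL: 113 / 1.7 = 66.471 → 66.47 cm.

L 55.88 cm; XL 61.18 cm; 2XL 66.47 cm.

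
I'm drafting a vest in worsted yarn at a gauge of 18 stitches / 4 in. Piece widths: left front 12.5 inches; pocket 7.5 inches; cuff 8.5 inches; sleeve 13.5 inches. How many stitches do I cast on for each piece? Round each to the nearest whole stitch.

left front 56; pocket 34; cuff 38; sleeve 61.

Rate = 18/4 = 4.5 sts per in.
left front: 12.5 × 4.5 = 56.25 → 56.
pocket: 7.5 × 4.5 = 33.75 → 34.
cuff: 8.5 × 4.5 = 38.25 → 38.
sleeve: 13.5 × 4.5 = 60.75 → 61.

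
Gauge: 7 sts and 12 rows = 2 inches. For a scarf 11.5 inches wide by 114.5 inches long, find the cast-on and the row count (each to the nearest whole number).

Cast on 40 stitches and work 687 rows.

Stitch gauge = 7/2 = 3.5 sts/in; 11.5 × 3.5 = 40.25 → 40 sts.
Row gauge = 12/2 = 6 rows/in; 114.5 × 6 = 687.00 → 687 rows.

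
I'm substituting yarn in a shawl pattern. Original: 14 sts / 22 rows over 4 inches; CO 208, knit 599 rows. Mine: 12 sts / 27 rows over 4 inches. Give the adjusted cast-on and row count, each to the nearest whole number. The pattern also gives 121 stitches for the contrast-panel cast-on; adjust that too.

Cast on 178 stitches; work 735 rows; contrast-panel cast-on 104 stitches.

Stitches: 208 × 12/14 = 178.29 → 178.
Rows: 599 × 27/22 = 735.14 → 735.
contrast-panel cast-on: 121 × 12/14 = 103.71 → 104.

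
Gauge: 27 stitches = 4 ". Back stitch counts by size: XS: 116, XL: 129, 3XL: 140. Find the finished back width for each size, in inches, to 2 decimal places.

27/4 = 6.75 sts per in.
XS: 116 / 6.75 = 17.185 → 17.19 in.
XL: 129 / 6.75 = 19.111 → 19.11 in.
3XL: 140 / 6.75 = 20.741 → 20.74 in.

XS 17.19 inches; XL 19.11 inches; 3XL 20.74 inches.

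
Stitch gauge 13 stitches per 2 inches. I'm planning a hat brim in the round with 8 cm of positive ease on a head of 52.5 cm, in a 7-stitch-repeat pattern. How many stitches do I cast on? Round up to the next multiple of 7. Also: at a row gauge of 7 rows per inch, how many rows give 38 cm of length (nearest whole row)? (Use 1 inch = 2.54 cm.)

Cast on 161 stitches; work 105 rows.

Finished = 52.5 + 8 = 60.5 cm.
60.5 cm × 1/2.54 = 23.82 inches.
13/2 = 6.5 sts per in; 23.82 × 6.5 = 154.82 sts.
Next multiple of 7 → 161.
38 cm = 14.96 inches; × 7 = 104.72 → 105 rows.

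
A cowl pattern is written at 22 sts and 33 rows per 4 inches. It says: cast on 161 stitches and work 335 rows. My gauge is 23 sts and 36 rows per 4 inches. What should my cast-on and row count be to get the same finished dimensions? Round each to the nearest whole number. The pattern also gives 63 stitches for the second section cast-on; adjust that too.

Cast on 168 stitches; work 365 rows; second section cast-on 66 stitches.

Stitches: 161 × 23/22 = 168.32 → 168.
Rows: 335 × 36/33 = 365.45 → 365.
second section cast-on: 63 × 23/22 = 65.86 → 66.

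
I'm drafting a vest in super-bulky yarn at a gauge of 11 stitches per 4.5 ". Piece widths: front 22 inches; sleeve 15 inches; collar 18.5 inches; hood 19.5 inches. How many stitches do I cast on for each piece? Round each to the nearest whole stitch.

Rate = 11/4.5 = 2.444 sts per in.
front: 22 × 2.444 = 53.78 → 54.
sleeve: 15 × 2.444 = 36.67 → 37.
collar: 18.5 × 2.444 = 45.22 → 45.
hood: 19.5 × 2.444 = 47.67 → 48.

front 54; sleeve 37; collar 45; hood 48.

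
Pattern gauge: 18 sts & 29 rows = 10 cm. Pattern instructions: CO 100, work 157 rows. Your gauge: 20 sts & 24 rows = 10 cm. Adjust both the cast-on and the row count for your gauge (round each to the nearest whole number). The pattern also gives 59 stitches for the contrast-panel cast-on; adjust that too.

Cast on 111 stitches; work 130 rows; contrast-panel cast-on 66 stitches.

Stitches: 100 × 20/18 = 111.11 → 111.
Rows: 157 × 24/29 = 129.93 → 130.
contrast-panel cast-on: 59 × 20/18 = 65.56 → 66.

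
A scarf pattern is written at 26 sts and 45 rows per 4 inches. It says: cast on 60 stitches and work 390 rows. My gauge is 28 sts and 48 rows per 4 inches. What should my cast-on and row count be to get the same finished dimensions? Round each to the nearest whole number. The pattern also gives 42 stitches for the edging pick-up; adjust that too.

Cast on 65 stitches; work 416 rows; edging pick-up 45 stitches.

Stitches: 60 × 28/26 = 64.62 → 65.
Rows: 390 × 48/45 = 416.00 → 416.
edging pick-up: 42 × 28/26 = 45.23 → 45.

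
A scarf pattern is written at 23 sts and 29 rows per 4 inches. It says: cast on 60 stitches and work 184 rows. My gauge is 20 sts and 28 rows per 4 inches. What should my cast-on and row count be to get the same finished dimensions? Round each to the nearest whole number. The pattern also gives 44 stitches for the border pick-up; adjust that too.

Cast on 52 stitches; work 178 rows; border pick-up 38 stitches.

Stitches: 60 × 20/23 = 52.17 → 52.
Rows: 184 × 28/29 = 177.66 → 178.
border pick-up: 44 × 20/23 = 38.26 → 38.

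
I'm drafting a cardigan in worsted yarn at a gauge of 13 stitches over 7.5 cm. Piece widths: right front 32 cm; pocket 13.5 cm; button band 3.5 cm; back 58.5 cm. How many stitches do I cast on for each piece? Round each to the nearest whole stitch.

Rate = 13/7.5 = 1.733 sts per cm.
right front: 32 × 1.733 = 55.47 → 55.
pocket: 13.5 × 1.733 = 23.40 → 23.
button band: 3.5 × 1.733 = 6.07 → 6.
back: 58.5 × 1.733 = 101.40 → 101.

right front 55; pocket 23; button band 6; back 101.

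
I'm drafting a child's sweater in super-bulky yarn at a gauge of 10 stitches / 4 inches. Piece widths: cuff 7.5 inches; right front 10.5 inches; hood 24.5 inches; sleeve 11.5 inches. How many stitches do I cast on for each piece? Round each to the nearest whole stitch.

Rate = 10/4 = 2.5 sts per in.
cuff: 7.5 × 2.5 = 18.75 → 19.
right front: 10.5 × 2.5 = 26.25 → 26.
hood: 24.5 × 2.5 = 61.25 → 61.
sleeve: 11.5 × 2.5 = 28.75 → 29.

cuff 19; right front 26; hood 61; sleeve 29.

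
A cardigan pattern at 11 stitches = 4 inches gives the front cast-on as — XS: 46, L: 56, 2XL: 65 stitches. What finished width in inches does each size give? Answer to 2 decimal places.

XS 16.73 inches; L 20.36 inches; 2XL 23.64 inches.

11/4 = 2.75 sts per in.
XS: 46 / 2.75 = 16.727 → 16.73 in.
L: 56 / 2.75 = 20.364 → 20.36 in.
2XL: 65 / 2.75 = 23.636 → 23.64 in.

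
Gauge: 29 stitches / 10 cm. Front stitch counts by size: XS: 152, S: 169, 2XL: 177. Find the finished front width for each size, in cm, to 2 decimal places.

29/10 = 2.9 sts per cm.
XS: 152 / 2.9 = 52.414 → 52.41 cm.
S: 169 / 2.9 = 58.276 → 58.28 cm.
2XL: 177 / 2.9 = 61.034 → 61.03 cm.

XS 52.41 cm; S 58.28 cm; 2XL 61.03 cm.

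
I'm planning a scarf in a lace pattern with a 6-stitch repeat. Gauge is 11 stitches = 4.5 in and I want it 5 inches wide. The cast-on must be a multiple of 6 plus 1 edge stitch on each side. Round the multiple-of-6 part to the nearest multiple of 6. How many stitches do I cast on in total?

11 / 4.5 = 2.444 sts per inch.
5 × 2.444 = 12.22 sts.
Less 2 edge sts → 10.22 for the repeat.
Nearest multiple of 6: 12.
Add back 2 edge sts → 14.

CO 14 sts.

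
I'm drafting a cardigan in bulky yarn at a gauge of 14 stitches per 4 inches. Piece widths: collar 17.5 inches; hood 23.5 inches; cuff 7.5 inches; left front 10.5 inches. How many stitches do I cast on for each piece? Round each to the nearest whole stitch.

collar 61; hood 82; cuff 26; left front 37.

Rate = 14/4 = 3.5 sts per in.
collar: 17.5 × 3.5 = 61.25 → 61.
hood: 23.5 × 3.5 = 82.25 → 82.
cuff: 7.5 × 3.5 = 26.25 → 26.
left front: 10.5 × 3.5 = 36.75 → 37.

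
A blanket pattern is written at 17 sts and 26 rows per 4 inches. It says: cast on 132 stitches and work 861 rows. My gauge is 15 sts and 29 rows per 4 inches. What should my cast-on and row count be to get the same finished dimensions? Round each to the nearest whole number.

Cast on 116 stitches; work 960 rows.

Stitches: 132 × 15/17 = 116.47 → 116.
Rows: 861 × 29/26 = 960.35 → 960.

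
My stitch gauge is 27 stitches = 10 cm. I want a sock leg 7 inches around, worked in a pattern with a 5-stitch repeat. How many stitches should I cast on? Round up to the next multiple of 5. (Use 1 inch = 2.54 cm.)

50 stitches.

7 in = 7 × 2.54 = 17.78 cm.
27 / 10 = 2.7 sts/cm.
17.78 × 2.7 = 48.01 sts.
→ 50.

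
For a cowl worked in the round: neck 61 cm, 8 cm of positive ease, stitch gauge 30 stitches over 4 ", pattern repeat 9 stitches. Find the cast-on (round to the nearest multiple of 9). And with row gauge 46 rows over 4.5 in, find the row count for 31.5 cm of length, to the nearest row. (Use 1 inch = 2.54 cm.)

Cast on 207 stitches; work 127 rows.

Finished = 61 + 8 = 69 cm.
69 cm × 1/2.54 = 27.17 inches.
30/4 = 7.5 sts per in; 27.17 × 7.5 = 203.74 sts.
Nearest multiple of 9 → 207.
31.5 cm = 12.40 inches; × 10.222 = 126.77 → 127 rows.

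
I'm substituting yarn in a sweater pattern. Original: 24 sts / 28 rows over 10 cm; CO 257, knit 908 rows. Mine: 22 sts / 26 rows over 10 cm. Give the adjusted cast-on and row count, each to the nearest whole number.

Cast on 236 stitches; work 843 rows.

Stitches: 257 × 22/24 = 235.58 → 236.
Rows: 908 × 26/28 = 843.14 → 843.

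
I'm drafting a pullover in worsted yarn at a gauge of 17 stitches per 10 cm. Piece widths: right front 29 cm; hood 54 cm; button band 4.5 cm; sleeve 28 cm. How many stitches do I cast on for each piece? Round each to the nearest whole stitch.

right front 49; hood 92; button band 8; sleeve 48.

Rate = 17/10 = 1.7 sts per cm.
right front: 29 × 1.7 = 49.30 → 49.
hood: 54 × 1.7 = 91.80 → 92.
button band: 4.5 × 1.7 = 7.65 → 8.
sleeve: 28 × 1.7 = 47.60 → 48.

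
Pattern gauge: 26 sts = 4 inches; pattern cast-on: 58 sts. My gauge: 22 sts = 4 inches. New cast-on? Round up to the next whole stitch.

Scale factor = 22 / 26 = 0.846.
58 × 22 / 26 = 49.08 sts.
→ 50 sts.

Cast on 50 stitches.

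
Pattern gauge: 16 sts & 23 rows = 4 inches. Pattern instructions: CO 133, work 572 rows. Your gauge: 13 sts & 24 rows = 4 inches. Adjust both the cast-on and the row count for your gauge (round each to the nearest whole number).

Cast on 108 stitches; work 597 rows.

Stitches: 133 × 13/16 = 108.06 → 108.
Rows: 572 × 24/23 = 596.87 → 597.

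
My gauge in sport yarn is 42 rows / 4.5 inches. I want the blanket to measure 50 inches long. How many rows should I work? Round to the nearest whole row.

42 rows / 4.5 in = 9.333 rows per inch.
50 × 9.333 = 466.67 rows.
Round to nearest → 467.

Knit 467 rows.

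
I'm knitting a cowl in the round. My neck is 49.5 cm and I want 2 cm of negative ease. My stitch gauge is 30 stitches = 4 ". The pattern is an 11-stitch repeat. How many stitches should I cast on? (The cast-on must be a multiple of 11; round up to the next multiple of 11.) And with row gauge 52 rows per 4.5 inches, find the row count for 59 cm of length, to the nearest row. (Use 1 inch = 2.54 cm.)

Cast on 143 stitches; work 268 rows.

Finished = 49.5 − 2 = 47.5 cm.
47.5 cm × 1/2.54 = 18.70 inches.
30/4 = 7.5 sts per in; 18.70 × 7.5 = 140.26 sts.
Next multiple of 11 → 143.
59 cm = 23.23 inches; × 11.556 = 268.42 → 268 rows.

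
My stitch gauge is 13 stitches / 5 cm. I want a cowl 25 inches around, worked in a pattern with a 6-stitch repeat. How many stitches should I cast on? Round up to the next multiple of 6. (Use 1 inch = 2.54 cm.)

CO 168 sts.

25 in = 25 × 2.54 = 63.50 cm.
13 / 5 = 2.6 sts/cm.
63.50 × 2.6 = 165.10 sts.
→ 168.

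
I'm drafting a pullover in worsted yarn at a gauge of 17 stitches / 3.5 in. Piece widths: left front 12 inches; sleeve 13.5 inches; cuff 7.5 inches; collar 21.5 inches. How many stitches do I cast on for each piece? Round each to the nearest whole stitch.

left front 58; sleeve 66; cuff 36; collar 104.

Rate = 17/3.5 = 4.857 sts per in.
left front: 12 × 4.857 = 58.29 → 58.
sleeve: 13.5 × 4.857 = 65.57 → 66.
cuff: 7.5 × 4.857 = 36.43 → 36.
collar: 21.5 × 4.857 = 104.43 → 104.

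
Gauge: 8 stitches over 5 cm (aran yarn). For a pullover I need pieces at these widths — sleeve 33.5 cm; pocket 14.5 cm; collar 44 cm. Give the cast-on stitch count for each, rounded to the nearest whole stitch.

Rate = 8/5 = 1.6 sts per cm.
sleeve: 33.5 × 1.6 = 53.60 → 54.
pocket: 14.5 × 1.6 = 23.20 → 23.
collar: 44 × 1.6 = 70.40 → 70.

sleeve 54; pocket 23; collar 70.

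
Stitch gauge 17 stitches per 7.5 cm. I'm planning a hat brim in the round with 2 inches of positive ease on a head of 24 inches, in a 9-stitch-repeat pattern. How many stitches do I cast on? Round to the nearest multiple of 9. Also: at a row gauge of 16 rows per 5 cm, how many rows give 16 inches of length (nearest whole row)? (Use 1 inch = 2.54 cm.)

Cast on 153 stitches; work 130 rows.

Finished = 24 + 2 = 26 inches.
26 inches × 2.54 = 66.04 cm.
17/7.5 = 2.267 sts per cm; 66.04 × 2.267 = 149.69 sts.
Nearest multiple of 9 → 153.
16 inches = 40.64 cm; × 3.2 = 130.05 → 130 rows.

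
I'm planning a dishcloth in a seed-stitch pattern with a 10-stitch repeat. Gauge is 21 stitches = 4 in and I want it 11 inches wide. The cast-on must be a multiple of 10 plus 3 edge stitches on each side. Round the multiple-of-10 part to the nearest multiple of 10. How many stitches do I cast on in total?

CO 56 sts.

21 / 4 = 5.25 sts per inch.
11 × 5.25 = 57.75 sts.
Less 6 edge sts → 51.75 for the repeat.
Nearest multiple of 10: 50.
Add back 6 edge sts → 56.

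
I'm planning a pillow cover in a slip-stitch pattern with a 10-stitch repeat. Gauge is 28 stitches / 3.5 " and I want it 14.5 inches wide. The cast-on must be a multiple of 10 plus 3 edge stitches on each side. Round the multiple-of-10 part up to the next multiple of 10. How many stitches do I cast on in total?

28 / 3.5 = 8 sts per inch.
14.5 × 8 = 116.00 sts.
Less 6 edge sts → 110.00 for the repeat.
Next multiple of 10: 110.
Add back 6 edge sts → 116.

CO 116 sts.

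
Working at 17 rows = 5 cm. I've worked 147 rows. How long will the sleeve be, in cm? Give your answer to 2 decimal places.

17 rows / 5 cm = 3.4 rows per cm.
147 / 3.4 = 43.235 cm.

43.24 cm.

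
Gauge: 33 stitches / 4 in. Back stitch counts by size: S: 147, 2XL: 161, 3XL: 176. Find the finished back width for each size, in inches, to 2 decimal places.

33/4 = 8.25 sts per in.
S: 147 / 8.25 = 17.818 → 17.82 in.
2XL: 161 / 8.25 = 19.515 → 19.52 in.
3XL: 176 / 8.25 = 21.333 → 21.33 in.

S 17.82 inches; 2XL 19.52 inches; 3XL 21.33 inches.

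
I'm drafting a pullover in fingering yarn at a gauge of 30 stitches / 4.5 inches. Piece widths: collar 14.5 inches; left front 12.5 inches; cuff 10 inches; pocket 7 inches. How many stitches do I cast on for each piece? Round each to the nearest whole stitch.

collar 97; left front 83; cuff 67; pocket 47.

Rate = 30/4.5 = 6.667 sts per in.
collar: 14.5 × 6.667 = 96.67 → 97.
left front: 12.5 × 6.667 = 83.33 → 83.
cuff: 10 × 6.667 = 66.67 → 67.
pocket: 7 × 6.667 = 46.67 → 47.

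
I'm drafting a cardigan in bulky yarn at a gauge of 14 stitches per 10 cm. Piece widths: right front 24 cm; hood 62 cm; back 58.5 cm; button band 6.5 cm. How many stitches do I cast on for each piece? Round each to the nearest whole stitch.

Rate = 14/10 = 1.4 sts per cm.
right front: 24 × 1.4 = 33.60 → 34.
hood: 62 × 1.4 = 86.80 → 87.
back: 58.5 × 1.4 = 81.90 → 82.
button band: 6.5 × 1.4 = 9.10 → 9.

right front 34; hood 87; back 82; button band 9.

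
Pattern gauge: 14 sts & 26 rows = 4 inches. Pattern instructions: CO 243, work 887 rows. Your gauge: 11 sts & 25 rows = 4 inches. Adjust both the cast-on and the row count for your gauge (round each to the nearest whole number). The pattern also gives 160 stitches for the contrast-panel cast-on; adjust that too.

Stitches: 243 × 11/14 = 190.93 → 191.
Rows: 887 × 25/26 = 852.88 → 853.
contrast-panel cast-on: 160 × 11/14 = 125.71 → 126.

Cast on 191 stitches; work 853 rows; contrast-panel cast-on 126 stitches.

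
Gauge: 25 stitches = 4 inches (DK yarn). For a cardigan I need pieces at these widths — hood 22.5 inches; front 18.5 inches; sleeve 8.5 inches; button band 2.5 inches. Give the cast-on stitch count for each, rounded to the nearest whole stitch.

Rate = 25/4 = 6.25 sts per in.
hood: 22.5 × 6.25 = 140.62 → 141.
front: 18.5 × 6.25 = 115.62 → 116.
sleeve: 8.5 × 6.25 = 53.12 → 53.
button band: 2.5 × 6.25 = 15.62 → 16.

hood 141; front 116; sleeve 53; button band 16.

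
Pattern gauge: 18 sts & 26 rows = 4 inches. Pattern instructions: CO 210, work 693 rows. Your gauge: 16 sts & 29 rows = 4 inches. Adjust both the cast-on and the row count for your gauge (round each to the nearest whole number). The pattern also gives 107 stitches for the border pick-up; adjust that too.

Cast on 187 stitches; work 773 rows; border pick-up 95 stitches.

Stitches: 210 × 16/18 = 186.67 → 187.
Rows: 693 × 29/26 = 772.96 → 773.
border pick-up: 107 × 16/18 = 95.11 → 95.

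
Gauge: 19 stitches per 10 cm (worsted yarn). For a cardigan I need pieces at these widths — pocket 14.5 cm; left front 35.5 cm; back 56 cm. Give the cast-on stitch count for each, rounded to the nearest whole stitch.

pocket 28; left front 67; back 106.

Rate = 19/10 = 1.9 sts per cm.
pocket: 14.5 × 1.9 = 27.55 → 28.
left front: 35.5 × 1.9 = 67.45 → 67.
back: 56 × 1.9 = 106.40 → 106.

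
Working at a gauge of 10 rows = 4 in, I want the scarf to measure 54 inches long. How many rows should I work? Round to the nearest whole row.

10 rows / 4 in = 2.5 rows per inch.
54 × 2.5 = 135.00 rows.

Knit 135 rows.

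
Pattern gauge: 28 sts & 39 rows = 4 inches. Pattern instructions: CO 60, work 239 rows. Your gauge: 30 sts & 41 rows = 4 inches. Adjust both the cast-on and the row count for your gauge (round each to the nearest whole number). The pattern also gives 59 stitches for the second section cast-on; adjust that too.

Cast on 64 stitches; work 251 rows; second section cast-on 63 stitches.

Stitches: 60 × 30/28 = 64.29 → 64.
Rows: 239 × 41/39 = 251.26 → 251.
second section cast-on: 59 × 30/28 = 63.21 → 63.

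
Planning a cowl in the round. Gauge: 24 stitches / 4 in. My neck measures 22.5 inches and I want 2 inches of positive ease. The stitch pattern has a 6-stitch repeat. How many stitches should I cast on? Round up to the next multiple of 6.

Finished = 22.5 + 2 = 24.5 inches.
24 / 4 = 6 sts/in.
24.5 × 6 = 147.00 sts.
Next multiple of 6: 150.

150 stitches.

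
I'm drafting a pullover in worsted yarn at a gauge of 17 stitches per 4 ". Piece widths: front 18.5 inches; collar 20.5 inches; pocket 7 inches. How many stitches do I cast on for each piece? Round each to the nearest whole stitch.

front 79; collar 87; pocket 30.

Rate = 17/4 = 4.25 sts per in.
front: 18.5 × 4.25 = 78.62 → 79.
collar: 20.5 × 4.25 = 87.12 → 87.
pocket: 7 × 4.25 = 29.75 → 30.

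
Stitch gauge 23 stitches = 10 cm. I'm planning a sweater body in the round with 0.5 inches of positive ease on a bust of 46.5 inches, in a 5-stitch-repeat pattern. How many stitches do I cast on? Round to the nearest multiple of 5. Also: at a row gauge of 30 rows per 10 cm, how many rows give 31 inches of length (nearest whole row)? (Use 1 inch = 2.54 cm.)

Cast on 275 stitches; work 236 rows.

Finished = 46.5 + 0.5 = 47 inches.
47 inches × 2.54 = 119.38 cm.
23/10 = 2.3 sts per cm; 119.38 × 2.3 = 274.57 sts.
Nearest multiple of 5 → 275.
31 inches = 78.74 cm; × 3 = 236.22 → 236 rows.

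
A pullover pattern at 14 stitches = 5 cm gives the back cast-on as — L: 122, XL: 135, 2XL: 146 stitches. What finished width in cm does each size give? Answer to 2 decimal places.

14/5 = 2.8 sts per cm.
L: 122 / 2.8 = 43.571 → 43.57 cm.
XL: 135 / 2.8 = 48.214 → 48.21 cm.
2XL: 146 / 2.8 = 52.143 → 52.14 cm.

L 43.57 cm; XL 48.21 cm; 2XL 52.14 cm.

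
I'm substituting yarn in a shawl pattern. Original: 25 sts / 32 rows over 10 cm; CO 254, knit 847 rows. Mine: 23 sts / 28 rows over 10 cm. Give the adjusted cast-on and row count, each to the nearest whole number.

Stitches: 254 × 23/25 = 233.68 → 234.
Rows: 847 × 28/32 = 741.12 → 741.

Cast on 234 stitches; work 741 rows.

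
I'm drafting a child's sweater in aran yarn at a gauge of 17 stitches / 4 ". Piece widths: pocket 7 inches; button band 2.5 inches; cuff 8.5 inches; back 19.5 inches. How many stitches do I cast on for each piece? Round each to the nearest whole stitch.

Rate = 17/4 = 4.25 sts per in.
pocket: 7 × 4.25 = 29.75 → 30.
button band: 2.5 × 4.25 = 10.62 → 11.
cuff: 8.5 × 4.25 = 36.12 → 36.
back: 19.5 × 4.25 = 82.88 → 83.

pocket 30; button band 11; cuff 36; back 83.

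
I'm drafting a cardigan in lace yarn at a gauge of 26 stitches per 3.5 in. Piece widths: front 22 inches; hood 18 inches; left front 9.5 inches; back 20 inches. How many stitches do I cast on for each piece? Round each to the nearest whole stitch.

Rate = 26/3.5 = 7.429 sts per in.
front: 22 × 7.429 = 163.43 → 163.
hood: 18 × 7.429 = 133.71 → 134.
left front: 9.5 × 7.429 = 70.57 → 71.
back: 20 × 7.429 = 148.57 → 149.

front 163; hood 134; left front 71; back 149.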